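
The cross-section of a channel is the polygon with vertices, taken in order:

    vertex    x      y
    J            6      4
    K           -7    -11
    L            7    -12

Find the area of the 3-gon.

111.5

Apply the shoelace formula: 2A = Σ (x_i·y_{i+1} − x_{i+1}·y_i), indices taken mod 3.
J→K: (6)(-11) − (-7)(4) = -38
K→L: (-7)(-12) − (7)(-11) = 161
L→J: (7)(4) − (6)(-12) = 100
Σ = 223
Area = |Σ|/2 = 111.5.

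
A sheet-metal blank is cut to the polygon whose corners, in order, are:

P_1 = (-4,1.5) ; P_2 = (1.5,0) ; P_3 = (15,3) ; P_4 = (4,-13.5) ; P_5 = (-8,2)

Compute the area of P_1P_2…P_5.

158.125

Σ = (-2.25) + (4.5) + (-214.5) + (-100) + (-4) = -316.25
Area = |Σ|/2 = 158.125.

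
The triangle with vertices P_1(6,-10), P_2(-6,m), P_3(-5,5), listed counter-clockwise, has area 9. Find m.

8

The doubled signed area Σ (x_i y_{i+1} − x_{i+1} y_i) is linear in m.
With m=0 it equals -70; the coefficient of m is 11 (from the two edges through P_2).
So 11·m + -70 = 2·9 = 18 ⇒ m = 8.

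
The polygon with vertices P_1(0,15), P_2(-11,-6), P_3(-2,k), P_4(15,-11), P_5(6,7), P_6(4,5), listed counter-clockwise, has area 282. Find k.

The doubled signed area Σ (x_i y_{i+1} − x_{i+1} y_i) is linear in k.
With k=0 it equals 408; the coefficient of k is -26 (from the two edges through P_3).
So -26·k + 408 = 2·282 = 564 ⇒ k = -6.

-6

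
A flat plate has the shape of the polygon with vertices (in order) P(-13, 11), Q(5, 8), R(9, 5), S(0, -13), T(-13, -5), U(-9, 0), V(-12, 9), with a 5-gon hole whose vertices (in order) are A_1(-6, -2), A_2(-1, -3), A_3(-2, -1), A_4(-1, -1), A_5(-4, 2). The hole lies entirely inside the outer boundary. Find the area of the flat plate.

Outer boundary:
Apply the shoelace formula: 2A = Σ (x_i·y_{i+1} − x_{i+1}·y_i), indices taken mod 7.
Cross-terms: -159, -47, -117, -169, -45, -81, -15  ⇒  Σ = -633
Area = |Σ|/2 = 316.5.
Hole:
Apply the shoelace (surveyor's) formula: 2A = Σ (x_i·y_{i+1} − x_{i+1}·y_i), indices taken mod 5.
Σ = (16) + (-5) + (1) + (-6) + (20) = 26
Area = |Σ|/2 = 13.
Net area = 316.5 − 13 = 303.5.

303.5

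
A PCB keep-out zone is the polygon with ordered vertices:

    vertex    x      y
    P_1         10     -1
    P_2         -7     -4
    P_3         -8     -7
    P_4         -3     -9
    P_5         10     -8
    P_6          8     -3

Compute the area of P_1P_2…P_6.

95.5

Apply the surveyor's formula: 2A = Σ (x_i·y_{i+1} − x_{i+1}·y_i), indices taken mod 6.
Σ = (-47) + (17) + (51) + (114) + (34) + (22) = 191
Area = |Σ|/2 = 95.5.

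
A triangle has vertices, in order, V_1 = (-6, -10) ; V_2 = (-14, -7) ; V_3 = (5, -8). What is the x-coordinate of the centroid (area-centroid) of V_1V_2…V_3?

Apply the shoelace (surveyor's) formula. First the cross-terms c_i = x_i·y_{i+1} − x_{i+1}·y_i:
  -98, 147, -98  ⇒  2A = -49, A = -24.5.
Then Σ (x_i + x_{i+1})·c_i = 735, so x̄ = 735 / (6·(-24.5)) = -5.

-5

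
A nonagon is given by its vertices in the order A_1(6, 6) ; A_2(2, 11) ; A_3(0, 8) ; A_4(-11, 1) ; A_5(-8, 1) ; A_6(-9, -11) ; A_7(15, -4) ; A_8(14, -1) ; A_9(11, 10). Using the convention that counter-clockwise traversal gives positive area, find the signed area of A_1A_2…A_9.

325.5

Σ = (54) + (16) + (88) + (-3) + (97) + (201) + (41) + (151) + (6) = 651
Signed area = Σ/2 = 325.5 (positive ⇒ counter-clockwise traversal).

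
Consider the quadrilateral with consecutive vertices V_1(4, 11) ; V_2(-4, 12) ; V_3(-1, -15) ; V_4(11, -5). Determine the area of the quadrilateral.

237.5

Apply the shoelace (surveyor's) formula: 2A = Σ (x_i·y_{i+1} − x_{i+1}·y_i), indices taken mod 4.
Cross-terms: 92, 72, 170, 141  ⇒  Σ = 475
Area = |Σ|/2 = 237.5.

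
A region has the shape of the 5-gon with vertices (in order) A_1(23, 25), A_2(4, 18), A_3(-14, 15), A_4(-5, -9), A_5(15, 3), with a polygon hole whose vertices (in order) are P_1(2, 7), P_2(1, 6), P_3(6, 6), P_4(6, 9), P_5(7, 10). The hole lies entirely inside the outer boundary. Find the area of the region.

617

Outer boundary:
Σ = (314) + (312) + (201) + (120) + (306) = 1253
Area = |Σ|/2 = 626.5.
Hole:
Apply the surveyor's formula: 2A = Σ (x_i·y_{i+1} − x_{i+1}·y_i), indices taken mod 5.
P_1→P_2: (2)(6) − (1)(7) = 5
P_2→P_3: (1)(6) − (6)(6) = -30
P_3→P_4: (6)(9) − (6)(6) = 18
P_4→P_5: (6)(10) − (7)(9) = -3
P_5→P_1: (7)(7) − (2)(10) = 29
Σ = 19
Area = |Σ|/2 = 9.5.
Net area = 626.5 − 9.5 = 617.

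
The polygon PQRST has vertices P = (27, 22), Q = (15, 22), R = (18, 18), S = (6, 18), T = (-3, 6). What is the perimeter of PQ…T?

78

|PQ| = √((-12)² + (0)²) = √144 = 12
|QR| = √((3)² + (-4)²) = √25 = 5
|RS| = √((-12)² + (0)²) = √144 = 12
|ST| = √((-9)² + (-12)²) = √225 = 15
|TP| = √((30)² + (16)²) = √1156 = 34
Perimeter = 12 + 5 + 12 + 15 + 34 = 78.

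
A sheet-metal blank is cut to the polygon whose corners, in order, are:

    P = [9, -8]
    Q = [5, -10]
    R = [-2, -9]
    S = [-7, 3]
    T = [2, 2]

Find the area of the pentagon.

Apply the shoelace (surveyor's) formula: 2A = Σ (x_i·y_{i+1} − x_{i+1}·y_i), indices taken mod 5.
Σ = (-50) + (-65) + (-69) + (-20) + (-34) = -238
Area = |Σ|/2 = 119.

119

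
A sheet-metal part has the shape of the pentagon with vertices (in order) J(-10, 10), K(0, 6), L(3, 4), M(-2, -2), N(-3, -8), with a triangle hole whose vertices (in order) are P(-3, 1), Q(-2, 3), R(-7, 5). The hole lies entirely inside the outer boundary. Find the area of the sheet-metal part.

Outer boundary:
Apply the shoelace formula: 2A = Σ (x_i·y_{i+1} − x_{i+1}·y_i), indices taken mod 5.
Σ = (-60) + (-18) + (2) + (10) + (-110) = -176
Area = |Σ|/2 = 88.
Hole:
Apply the shoelace formula: 2A = Σ (x_i·y_{i+1} − x_{i+1}·y_i), indices taken mod 3.
P→Q: (-3)(3) − (-2)(1) = -7
Q→R: (-2)(5) − (-7)(3) = 11
R→P: (-7)(1) − (-3)(5) = 8
Σ = 12
Area = |Σ|/2 = 6.
Net area = 88 − 6 = 82.

82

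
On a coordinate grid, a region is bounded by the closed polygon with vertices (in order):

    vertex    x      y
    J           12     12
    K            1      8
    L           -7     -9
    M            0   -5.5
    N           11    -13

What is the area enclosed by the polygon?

Apply the shoelace formula: 2A = Σ (x_i·y_{i+1} − x_{i+1}·y_i), indices taken mod 5.
Σ = (84) + (47) + (38.5) + (60.5) + (288) = 518
Area = |Σ|/2 = 259.

259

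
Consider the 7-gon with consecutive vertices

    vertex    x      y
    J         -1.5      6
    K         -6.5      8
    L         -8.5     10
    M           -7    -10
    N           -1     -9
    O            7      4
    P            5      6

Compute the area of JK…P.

179

Σ = (27) + (3) + (155) + (53) + (59) + (22) + (39) = 358
Area = |Σ|/2 = 179.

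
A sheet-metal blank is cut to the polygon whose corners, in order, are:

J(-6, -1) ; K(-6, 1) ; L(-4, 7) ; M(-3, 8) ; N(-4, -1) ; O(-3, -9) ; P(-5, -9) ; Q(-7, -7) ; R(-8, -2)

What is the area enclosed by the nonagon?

42.5

Apply the shoelace formula: 2A = Σ (x_i·y_{i+1} − x_{i+1}·y_i), indices taken mod 9.
J→K: (-6)(1) − (-6)(-1) = -12
K→L: (-6)(7) − (-4)(1) = -38
L→M: (-4)(8) − (-3)(7) = -11
M→N: (-3)(-1) − (-4)(8) = 35
N→O: (-4)(-9) − (-3)(-1) = 33
O→P: (-3)(-9) − (-5)(-9) = -18
P→Q: (-5)(-7) − (-7)(-9) = -28
Q→R: (-7)(-2) − (-8)(-7) = -42
R→J: (-8)(-1) − (-6)(-2) = -4
Σ = -85
Area = |Σ|/2 = 42.5.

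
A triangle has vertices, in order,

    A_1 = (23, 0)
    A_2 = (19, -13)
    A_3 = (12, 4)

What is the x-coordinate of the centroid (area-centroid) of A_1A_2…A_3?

18

Apply the shoelace (surveyor's) formula. First the cross-terms c_i = x_i·y_{i+1} − x_{i+1}·y_i:
  -299, 232, -92  ⇒  2A = -159, A = -79.5.
Then Σ (x_i + x_{i+1})·c_i = -8586, so x̄ = -8586 / (6·(-79.5)) = 18.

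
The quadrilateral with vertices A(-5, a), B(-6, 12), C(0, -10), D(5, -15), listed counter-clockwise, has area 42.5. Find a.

10

Write out the shoelace sum; only the two edges meeting at A involve a:
2·Area = [(5·a − (-5)·(-15)) + ((-5)·12 − (-6)·a)] + 110
       = 11·a + -25 = 85
⇒ a = 10.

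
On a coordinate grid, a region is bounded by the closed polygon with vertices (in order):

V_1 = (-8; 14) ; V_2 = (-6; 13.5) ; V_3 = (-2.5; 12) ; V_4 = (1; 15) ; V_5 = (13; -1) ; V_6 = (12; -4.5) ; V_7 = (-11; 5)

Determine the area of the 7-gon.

228.875

Σ = (-24) + (-38.25) + (-49.5) + (-196) + (-46.5) + (10.5) + (-114) = -457.75
Area = |Σ|/2 = 228.875.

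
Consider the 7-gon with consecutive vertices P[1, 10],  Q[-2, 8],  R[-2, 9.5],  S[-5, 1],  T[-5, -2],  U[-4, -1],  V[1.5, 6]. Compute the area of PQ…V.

34.5

Apply Gauss's area formula: 2A = Σ (x_i·y_{i+1} − x_{i+1}·y_i), indices taken mod 7.
Σ = (28) + (-3) + (45.5) + (15) + (-3) + (-22.5) + (9) = 69
Area = |Σ|/2 = 34.5.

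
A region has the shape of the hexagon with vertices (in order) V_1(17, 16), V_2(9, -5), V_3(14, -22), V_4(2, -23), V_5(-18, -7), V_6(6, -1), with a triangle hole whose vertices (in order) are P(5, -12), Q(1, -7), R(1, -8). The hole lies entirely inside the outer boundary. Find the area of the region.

443

Outer boundary:
Σ = (-229) + (-128) + (-278) + (-428) + (60) + (113) = -890
Area = |Σ|/2 = 445.
Hole:
Apply Gauss's area formula: 2A = Σ (x_i·y_{i+1} − x_{i+1}·y_i), indices taken mod 3.
Cross-terms: -23, -1, 28  ⇒  Σ = 4
Area = |Σ|/2 = 2.
Net area = 445 − 2 = 443.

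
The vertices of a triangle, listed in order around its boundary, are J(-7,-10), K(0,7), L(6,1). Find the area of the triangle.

72

J→K: (-7)(7) − (0)(-10) = -49
K→L: (0)(1) − (6)(7) = -42
L→J: (6)(-10) − (-7)(1) = -53
Σ = -144
Area = |Σ|/2 = 72.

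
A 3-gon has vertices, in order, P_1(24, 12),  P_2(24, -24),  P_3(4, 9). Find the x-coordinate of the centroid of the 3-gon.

52/3

Apply the shoelace formula. First the cross-terms c_i = x_i·y_{i+1} − x_{i+1}·y_i:
  -864, 312, -168  ⇒  2A = -720, A = -360.
Then Σ (x_i + x_{i+1})·c_i = -37440, so x̄ = -37440 / (6·(-360)) = 52/3.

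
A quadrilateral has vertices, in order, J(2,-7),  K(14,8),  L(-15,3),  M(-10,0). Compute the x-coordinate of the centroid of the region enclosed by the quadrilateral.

44/141

Apply the surveyor's formula. First the cross-terms c_i = x_i·y_{i+1} − x_{i+1}·y_i:
  114, 162, 30, 70  ⇒  2A = 376, A = 188.
Then Σ (x_i + x_{i+1})·c_i = 352, so x̄ = 352 / (6·188) = 44/141.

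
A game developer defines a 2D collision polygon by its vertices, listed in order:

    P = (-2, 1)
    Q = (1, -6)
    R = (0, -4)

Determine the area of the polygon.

Σ = (11) + (-4) + (-8) = -1
Area = |Σ|/2 = 0.5.

0.5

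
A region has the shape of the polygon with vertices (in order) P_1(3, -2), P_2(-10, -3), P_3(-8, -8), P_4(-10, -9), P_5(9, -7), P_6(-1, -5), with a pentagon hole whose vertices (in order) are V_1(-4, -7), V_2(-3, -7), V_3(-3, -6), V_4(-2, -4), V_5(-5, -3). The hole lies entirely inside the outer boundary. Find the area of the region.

61

Outer boundary:
P_1→P_2: (3)(-3) − (-10)(-2) = -29
P_2→P_3: (-10)(-8) − (-8)(-3) = 56
P_3→P_4: (-8)(-9) − (-10)(-8) = -8
P_4→P_5: (-10)(-7) − (9)(-9) = 151
P_5→P_6: (9)(-5) − (-1)(-7) = -52
P_6→P_1: (-1)(-2) − (3)(-5) = 17
Σ = 135
Area = |Σ|/2 = 67.5.
Hole:
Apply the surveyor's formula: 2A = Σ (x_i·y_{i+1} − x_{i+1}·y_i), indices taken mod 5.
V_1→V_2: (-4)(-7) − (-3)(-7) = 7
V_2→V_3: (-3)(-6) − (-3)(-7) = -3
V_3→V_4: (-3)(-4) − (-2)(-6) = 0
V_4→V_5: (-2)(-3) − (-5)(-4) = -14
V_5→V_1: (-5)(-7) − (-4)(-3) = 23
Σ = 13
Area = |Σ|/2 = 6.5.
Net area = 67.5 − 6.5 = 61.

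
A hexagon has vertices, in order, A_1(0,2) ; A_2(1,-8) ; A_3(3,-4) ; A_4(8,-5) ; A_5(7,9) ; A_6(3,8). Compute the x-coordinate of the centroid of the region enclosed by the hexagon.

242/59

Apply the surveyor's formula. First the cross-terms c_i = x_i·y_{i+1} − x_{i+1}·y_i:
  -2, 20, 17, 107, 29, 6  ⇒  2A = 177, A = 88.5.
Then Σ (x_i + x_{i+1})·c_i = 2178, so x̄ = 2178 / (6·88.5) = 242/59.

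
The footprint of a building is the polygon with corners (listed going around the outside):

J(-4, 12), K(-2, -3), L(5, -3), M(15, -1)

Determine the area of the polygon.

Apply the shoelace formula: 2A = Σ (x_i·y_{i+1} − x_{i+1}·y_i), indices taken mod 4.
Σ = (36) + (21) + (40) + (176) = 273
Area = |Σ|/2 = 136.5.

136.5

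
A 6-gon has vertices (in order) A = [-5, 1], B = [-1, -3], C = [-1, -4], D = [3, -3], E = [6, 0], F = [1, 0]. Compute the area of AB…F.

25.5

Apply Gauss's area formula: 2A = Σ (x_i·y_{i+1} − x_{i+1}·y_i), indices taken mod 6.
Cross-terms: 16, 1, 15, 18, 0, 1  ⇒  Σ = 51
Area = |Σ|/2 = 25.5.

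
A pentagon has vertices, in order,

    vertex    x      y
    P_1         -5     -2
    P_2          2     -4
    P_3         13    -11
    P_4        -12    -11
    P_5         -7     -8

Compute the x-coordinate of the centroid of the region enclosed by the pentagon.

-3/38

Apply Gauss's area formula. First the cross-terms c_i = x_i·y_{i+1} − x_{i+1}·y_i:
  24, 30, -275, 19, -26  ⇒  2A = -228, A = -114.
Then Σ (x_i + x_{i+1})·c_i = 54, so x̄ = 54 / (6·(-114)) = -3/38.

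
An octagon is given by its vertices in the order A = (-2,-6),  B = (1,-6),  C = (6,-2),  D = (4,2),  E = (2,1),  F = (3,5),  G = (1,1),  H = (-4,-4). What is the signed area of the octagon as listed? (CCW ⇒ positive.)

46.5

Apply Gauss's area formula: 2A = Σ (x_i·y_{i+1} − x_{i+1}·y_i), indices taken mod 8.
Cross-terms: 18, 34, 20, 0, 7, -2, 0, 16  ⇒  Σ = 93
Signed area = Σ/2 = 46.5 (positive ⇒ counter-clockwise traversal).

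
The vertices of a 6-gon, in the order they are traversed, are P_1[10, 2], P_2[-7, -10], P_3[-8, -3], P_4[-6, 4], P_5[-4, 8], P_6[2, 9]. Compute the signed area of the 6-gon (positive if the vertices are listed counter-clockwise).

-182.5

P_1→P_2: (10)(-10) − (-7)(2) = -86
P_2→P_3: (-7)(-3) − (-8)(-10) = -59
P_3→P_4: (-8)(4) − (-6)(-3) = -50
P_4→P_5: (-6)(8) − (-4)(4) = -32
P_5→P_6: (-4)(9) − (2)(8) = -52
P_6→P_1: (2)(2) − (10)(9) = -86
Σ = -365
Signed area = Σ/2 = -182.5 (negative ⇒ clockwise traversal).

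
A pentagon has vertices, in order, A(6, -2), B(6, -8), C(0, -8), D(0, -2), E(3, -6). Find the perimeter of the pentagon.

|AB| = √((0)² + (-6)²) = √36 = 6
|BC| = √((-6)² + (0)²) = √36 = 6
|CD| = √((0)² + (6)²) = √36 = 6
|DE| = √((3)² + (-4)²) = √25 = 5
|EA| = √((3)² + (4)²) = √25 = 5
Perimeter = 6 + 6 + 6 + 5 + 5 = 28.

28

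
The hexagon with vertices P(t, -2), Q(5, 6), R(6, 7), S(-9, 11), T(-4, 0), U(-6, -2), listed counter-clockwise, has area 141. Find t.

Write out the shoelace sum; only the two edges meeting at P involve t:
2·Area = [((-6)·(-2) − t·(-2)) + (t·6 − 5·(-2))] + 180
       = 8·t + 202 = 282
⇒ t = 10.

10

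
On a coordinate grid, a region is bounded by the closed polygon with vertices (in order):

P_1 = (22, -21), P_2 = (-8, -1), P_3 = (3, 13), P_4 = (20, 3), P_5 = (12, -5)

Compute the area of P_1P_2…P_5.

Apply the surveyor's formula: 2A = Σ (x_i·y_{i+1} − x_{i+1}·y_i), indices taken mod 5.
Σ = (-190) + (-101) + (-251) + (-136) + (-142) = -820
Area = |Σ|/2 = 410.

410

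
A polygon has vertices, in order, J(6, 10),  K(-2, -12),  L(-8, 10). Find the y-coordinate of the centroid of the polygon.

8/3

Apply Gauss's area formula. First the cross-terms c_i = x_i·y_{i+1} − x_{i+1}·y_i:
  -52, -116, -140  ⇒  2A = -308, A = -154.
Then Σ (y_i + y_{i+1})·c_i = -2464, so ȳ = -2464 / (6·(-154)) = 8/3.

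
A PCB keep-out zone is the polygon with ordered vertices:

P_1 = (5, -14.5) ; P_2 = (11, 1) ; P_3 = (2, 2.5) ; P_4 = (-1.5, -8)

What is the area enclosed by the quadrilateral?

Apply Gauss's area formula: 2A = Σ (x_i·y_{i+1} − x_{i+1}·y_i), indices taken mod 4.
P_1→P_2: (5)(1) − (11)(-14.5) = 164.5
P_2→P_3: (11)(2.5) − (2)(1) = 25.5
P_3→P_4: (2)(-8) − (-1.5)(2.5) = -12.25
P_4→P_1: (-1.5)(-14.5) − (5)(-8) = 61.75
Σ = 239.5
Area = |Σ|/2 = 119.75.

119.75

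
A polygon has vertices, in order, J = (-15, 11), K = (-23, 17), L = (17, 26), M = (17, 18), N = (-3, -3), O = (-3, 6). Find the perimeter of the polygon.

|JK| = √((-8)² + (6)²) = √100 = 10
|KL| = √((40)² + (9)²) = √1681 = 41
|LM| = √((0)² + (-8)²) = √64 = 8
|MN| = √((-20)² + (-21)²) = √841 = 29
|NO| = √((0)² + (9)²) = √81 = 9
|OJ| = √((-12)² + (5)²) = √169 = 13
Perimeter = 10 + 41 + 8 + 29 + 9 + 13 = 110.

110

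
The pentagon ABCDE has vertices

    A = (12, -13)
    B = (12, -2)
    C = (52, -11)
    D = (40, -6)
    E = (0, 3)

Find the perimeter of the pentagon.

|AB| = √((0)² + (11)²) = √121 = 11
|BC| = √((40)² + (-9)²) = √1681 = 41
|CD| = √((-12)² + (5)²) = √169 = 13
|DE| = √((-40)² + (9)²) = √1681 = 41
|EA| = √((12)² + (-16)²) = √400 = 20
Perimeter = 11 + 41 + 13 + 41 + 20 = 126.

126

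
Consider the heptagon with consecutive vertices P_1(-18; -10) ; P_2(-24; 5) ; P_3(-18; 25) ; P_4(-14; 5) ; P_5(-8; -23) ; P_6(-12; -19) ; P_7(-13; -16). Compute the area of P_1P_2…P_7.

Apply the shoelace (surveyor's) formula: 2A = Σ (x_i·y_{i+1} − x_{i+1}·y_i), indices taken mod 7.
Σ = (-330) + (-510) + (260) + (362) + (-124) + (-55) + (-158) = -555
Area = |Σ|/2 = 277.5.

277.5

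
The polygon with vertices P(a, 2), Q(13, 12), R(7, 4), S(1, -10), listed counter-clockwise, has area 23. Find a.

The doubled signed area Σ (x_i y_{i+1} − x_{i+1} y_i) is linear in a.
With a=0 it equals -130; the coefficient of a is 22 (from the two edges through P).
So 22·a + -130 = 2·23 = 46 ⇒ a = 8.

8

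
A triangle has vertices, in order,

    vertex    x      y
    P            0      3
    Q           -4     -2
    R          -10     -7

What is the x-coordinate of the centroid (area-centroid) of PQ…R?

Apply the shoelace (surveyor's) formula. First the cross-terms c_i = x_i·y_{i+1} − x_{i+1}·y_i:
  12, 8, -30  ⇒  2A = -10, A = -5.
Then Σ (x_i + x_{i+1})·c_i = 140, so x̄ = 140 / (6·(-5)) = -14/3.

-14/3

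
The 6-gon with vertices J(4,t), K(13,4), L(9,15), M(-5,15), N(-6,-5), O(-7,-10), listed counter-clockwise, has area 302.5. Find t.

Write out the shoelace sum; only the two edges meeting at J involve t:
2·Area = [((-7)·t − 4·(-10)) + (4·4 − 13·t)] + 509
       = -20·t + 565 = 605
⇒ t = -2.

-2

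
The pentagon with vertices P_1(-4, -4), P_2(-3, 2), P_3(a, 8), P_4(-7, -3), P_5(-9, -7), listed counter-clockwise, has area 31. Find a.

-4

Write out the shoelace sum; only the two edges meeting at P_3 involve a:
2·Area = [((-3)·8 − a·2) + (a·(-3) − (-7)·8)] + 10
       = -5·a + 42 = 62
⇒ a = -4.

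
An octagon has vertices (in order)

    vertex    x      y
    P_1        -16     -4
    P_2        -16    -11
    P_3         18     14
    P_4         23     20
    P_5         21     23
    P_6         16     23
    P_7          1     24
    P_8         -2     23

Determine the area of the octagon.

578

P_1→P_2: (-16)(-11) − (-16)(-4) = 112
P_2→P_3: (-16)(14) − (18)(-11) = -26
P_3→P_4: (18)(20) − (23)(14) = 38
P_4→P_5: (23)(23) − (21)(20) = 109
P_5→P_6: (21)(23) − (16)(23) = 115
P_6→P_7: (16)(24) − (1)(23) = 361
P_7→P_8: (1)(23) − (-2)(24) = 71
P_8→P_1: (-2)(-4) − (-16)(23) = 376
Σ = 1156
Area = |Σ|/2 = 578.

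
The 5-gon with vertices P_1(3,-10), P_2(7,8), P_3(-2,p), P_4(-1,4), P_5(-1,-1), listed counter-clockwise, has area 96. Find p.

9

The doubled signed area Σ (x_i y_{i+1} − x_{i+1} y_i) is linear in p.
With p=0 it equals 120; the coefficient of p is 8 (from the two edges through P_3).
So 8·p + 120 = 2·96 = 192 ⇒ p = 9.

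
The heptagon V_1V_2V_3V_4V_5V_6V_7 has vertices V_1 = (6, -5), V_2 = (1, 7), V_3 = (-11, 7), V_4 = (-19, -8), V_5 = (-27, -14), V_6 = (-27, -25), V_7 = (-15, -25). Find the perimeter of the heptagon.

104

|V_1V_2| = √((-5)² + (12)²) = √169 = 13
|V_2V_3| = √((-12)² + (0)²) = √144 = 12
|V_3V_4| = √((-8)² + (-15)²) = √289 = 17
|V_4V_5| = √((-8)² + (-6)²) = √100 = 10
|V_5V_6| = √((0)² + (-11)²) = √121 = 11
|V_6V_7| = √((12)² + (0)²) = √144 = 12
|V_7V_1| = √((21)² + (20)²) = √841 = 29
Perimeter = 13 + 12 + 17 + 10 + 11 + 12 + 29 = 104.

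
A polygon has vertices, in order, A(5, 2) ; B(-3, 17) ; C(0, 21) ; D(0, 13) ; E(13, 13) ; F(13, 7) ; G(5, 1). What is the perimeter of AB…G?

60

|AB| = √((-8)² + (15)²) = √289 = 17
|BC| = √((3)² + (4)²) = √25 = 5
|CD| = √((0)² + (-8)²) = √64 = 8
|DE| = √((13)² + (0)²) = √169 = 13
|EF| = √((0)² + (-6)²) = √36 = 6
|FG| = √((-8)² + (-6)²) = √100 = 10
|GA| = √((0)² + (1)²) = √1 = 1
Perimeter = 17 + 5 + 8 + 13 + 6 + 10 + 1 = 60.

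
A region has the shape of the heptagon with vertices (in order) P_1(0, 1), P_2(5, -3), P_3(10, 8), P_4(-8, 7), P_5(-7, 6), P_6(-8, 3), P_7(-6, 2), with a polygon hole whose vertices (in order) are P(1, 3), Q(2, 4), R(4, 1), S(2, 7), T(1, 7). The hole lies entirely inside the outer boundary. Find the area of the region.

105

Outer boundary:
Apply the shoelace formula: 2A = Σ (x_i·y_{i+1} − x_{i+1}·y_i), indices taken mod 7.
P_1→P_2: (0)(-3) − (5)(1) = -5
P_2→P_3: (5)(8) − (10)(-3) = 70
P_3→P_4: (10)(7) − (-8)(8) = 134
P_4→P_5: (-8)(6) − (-7)(7) = 1
P_5→P_6: (-7)(3) − (-8)(6) = 27
P_6→P_7: (-8)(2) − (-6)(3) = 2
P_7→P_1: (-6)(1) − (0)(2) = -6
Σ = 223
Area = |Σ|/2 = 111.5.
Hole:
P→Q: (1)(4) − (2)(3) = -2
Q→R: (2)(1) − (4)(4) = -14
R→S: (4)(7) − (2)(1) = 26
S→T: (2)(7) − (1)(7) = 7
T→P: (1)(3) − (1)(7) = -4
Σ = 13
Area = |Σ|/2 = 6.5.
Net area = 111.5 − 6.5 = 105.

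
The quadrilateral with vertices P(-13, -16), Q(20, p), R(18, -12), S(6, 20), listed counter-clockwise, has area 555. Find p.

-14

The doubled signed area Σ (x_i y_{i+1} − x_{i+1} y_i) is linear in p.
With p=0 it equals 676; the coefficient of p is -31 (from the two edges through Q).
So -31·p + 676 = 2·555 = 1110 ⇒ p = -14.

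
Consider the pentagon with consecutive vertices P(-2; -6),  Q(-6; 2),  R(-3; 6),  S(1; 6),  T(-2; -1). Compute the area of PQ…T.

Σ = (-40) + (-30) + (-24) + (11) + (10) = -73
Area = |Σ|/2 = 36.5.

36.5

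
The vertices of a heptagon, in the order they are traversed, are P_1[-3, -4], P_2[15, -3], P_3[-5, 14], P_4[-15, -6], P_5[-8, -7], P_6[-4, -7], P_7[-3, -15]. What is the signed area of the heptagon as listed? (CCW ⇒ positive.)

297.5

Apply the shoelace (surveyor's) formula: 2A = Σ (x_i·y_{i+1} − x_{i+1}·y_i), indices taken mod 7.
P_1→P_2: (-3)(-3) − (15)(-4) = 69
P_2→P_3: (15)(14) − (-5)(-3) = 195
P_3→P_4: (-5)(-6) − (-15)(14) = 240
P_4→P_5: (-15)(-7) − (-8)(-6) = 57
P_5→P_6: (-8)(-7) − (-4)(-7) = 28
P_6→P_7: (-4)(-15) − (-3)(-7) = 39
P_7→P_1: (-3)(-4) − (-3)(-15) = -33
Σ = 595
Signed area = Σ/2 = 297.5 (positive ⇒ counter-clockwise traversal).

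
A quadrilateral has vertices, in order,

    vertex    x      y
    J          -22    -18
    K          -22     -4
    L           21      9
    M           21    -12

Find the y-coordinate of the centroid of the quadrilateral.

-89/15

Apply the shoelace formula. First the cross-terms c_i = x_i·y_{i+1} − x_{i+1}·y_i:
  -308, -114, -441, -642  ⇒  2A = -1505, A = -752.5.
Then Σ (y_i + y_{i+1})·c_i = 26789, so ȳ = 26789 / (6·(-752.5)) = -89/15.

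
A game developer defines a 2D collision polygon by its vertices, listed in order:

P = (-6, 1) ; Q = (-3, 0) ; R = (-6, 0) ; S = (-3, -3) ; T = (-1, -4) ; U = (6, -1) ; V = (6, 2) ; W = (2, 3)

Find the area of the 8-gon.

Σ = (3) + (0) + (18) + (9) + (25) + (18) + (14) + (20) = 107
Area = |Σ|/2 = 53.5.

53.5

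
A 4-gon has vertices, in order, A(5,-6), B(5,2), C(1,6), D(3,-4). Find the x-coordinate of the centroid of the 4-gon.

Apply the shoelace (surveyor's) formula. First the cross-terms c_i = x_i·y_{i+1} − x_{i+1}·y_i:
  40, 28, -22, 2  ⇒  2A = 48, A = 24.
Then Σ (x_i + x_{i+1})·c_i = 496, so x̄ = 496 / (6·24) = 31/9.

31/9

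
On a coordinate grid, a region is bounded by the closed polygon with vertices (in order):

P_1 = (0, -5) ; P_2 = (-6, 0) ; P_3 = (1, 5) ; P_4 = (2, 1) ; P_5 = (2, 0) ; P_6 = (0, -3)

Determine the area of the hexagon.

38.5

Apply the shoelace formula: 2A = Σ (x_i·y_{i+1} − x_{i+1}·y_i), indices taken mod 6.
Σ = (-30) + (-30) + (-9) + (-2) + (-6) + (0) = -77
Area = |Σ|/2 = 38.5.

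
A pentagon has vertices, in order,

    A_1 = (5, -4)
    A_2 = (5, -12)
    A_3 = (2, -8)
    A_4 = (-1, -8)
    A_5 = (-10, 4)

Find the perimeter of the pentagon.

|A_1A_2| = √((0)² + (-8)²) = √64 = 8
|A_2A_3| = √((-3)² + (4)²) = √25 = 5
|A_3A_4| = √((-3)² + (0)²) = √9 = 3
|A_4A_5| = √((-9)² + (12)²) = √225 = 15
|A_5A_1| = √((15)² + (-8)²) = √289 = 17
Perimeter = 8 + 5 + 3 + 15 + 17 = 48.

48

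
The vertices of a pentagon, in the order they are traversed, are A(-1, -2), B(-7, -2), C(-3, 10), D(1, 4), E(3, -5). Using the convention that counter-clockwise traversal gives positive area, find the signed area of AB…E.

-69

Apply the shoelace formula: 2A = Σ (x_i·y_{i+1} − x_{i+1}·y_i), indices taken mod 5.
Cross-terms: -12, -76, -22, -17, -11  ⇒  Σ = -138
Signed area = Σ/2 = -69 (negative ⇒ clockwise traversal).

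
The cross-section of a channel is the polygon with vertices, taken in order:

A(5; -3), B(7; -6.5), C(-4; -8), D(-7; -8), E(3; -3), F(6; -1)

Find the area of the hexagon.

35.25

A→B: (5)(-6.5) − (7)(-3) = -11.5
B→C: (7)(-8) − (-4)(-6.5) = -82
C→D: (-4)(-8) − (-7)(-8) = -24
D→E: (-7)(-3) − (3)(-8) = 45
E→F: (3)(-1) − (6)(-3) = 15
F→A: (6)(-3) − (5)(-1) = -13
Σ = -70.5
Area = |Σ|/2 = 35.25.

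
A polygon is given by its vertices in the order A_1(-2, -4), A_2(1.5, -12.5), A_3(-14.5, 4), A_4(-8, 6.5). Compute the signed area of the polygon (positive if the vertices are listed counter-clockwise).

-80.75

Apply the shoelace (surveyor's) formula: 2A = Σ (x_i·y_{i+1} − x_{i+1}·y_i), indices taken mod 4.
Σ = (31) + (-175.25) + (-62.25) + (45) = -161.5
Signed area = Σ/2 = -80.75 (negative ⇒ clockwise traversal).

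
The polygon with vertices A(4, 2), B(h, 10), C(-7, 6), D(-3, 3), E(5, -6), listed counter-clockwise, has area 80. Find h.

4

The doubled signed area Σ (x_i y_{i+1} − x_{i+1} y_i) is linear in h.
With h=0 it equals 144; the coefficient of h is 4 (from the two edges through B).
So 4·h + 144 = 2·80 = 160 ⇒ h = 4.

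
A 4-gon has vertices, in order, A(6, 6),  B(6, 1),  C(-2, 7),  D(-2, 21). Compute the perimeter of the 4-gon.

46

|AB| = √((0)² + (-5)²) = √25 = 5
|BC| = √((-8)² + (6)²) = √100 = 10
|CD| = √((0)² + (14)²) = √196 = 14
|DA| = √((8)² + (-15)²) = √289 = 17
Perimeter = 5 + 10 + 14 + 17 = 46.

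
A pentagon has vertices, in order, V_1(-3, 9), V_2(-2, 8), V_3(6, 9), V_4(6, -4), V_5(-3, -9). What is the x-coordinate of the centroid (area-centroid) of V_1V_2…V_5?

58/45

Apply the surveyor's formula. First the cross-terms c_i = x_i·y_{i+1} − x_{i+1}·y_i:
  -6, -66, -78, -66, -54  ⇒  2A = -270, A = -135.
Then Σ (x_i + x_{i+1})·c_i = -1044, so x̄ = -1044 / (6·(-135)) = 58/45.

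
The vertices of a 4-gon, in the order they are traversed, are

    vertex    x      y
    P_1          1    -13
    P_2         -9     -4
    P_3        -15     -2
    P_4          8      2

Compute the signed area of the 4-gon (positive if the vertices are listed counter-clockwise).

-141.5

Apply the surveyor's formula: 2A = Σ (x_i·y_{i+1} − x_{i+1}·y_i), indices taken mod 4.
Cross-terms: -121, -42, -14, -106  ⇒  Σ = -283
Signed area = Σ/2 = -141.5 (negative ⇒ clockwise traversal).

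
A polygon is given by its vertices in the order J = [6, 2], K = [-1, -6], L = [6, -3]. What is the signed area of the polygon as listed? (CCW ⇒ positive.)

Apply the shoelace (surveyor's) formula: 2A = Σ (x_i·y_{i+1} − x_{i+1}·y_i), indices taken mod 3.
J→K: (6)(-6) − (-1)(2) = -34
K→L: (-1)(-3) − (6)(-6) = 39
L→J: (6)(2) − (6)(-3) = 30
Σ = 35
Signed area = Σ/2 = 17.5 (positive ⇒ counter-clockwise traversal).

17.5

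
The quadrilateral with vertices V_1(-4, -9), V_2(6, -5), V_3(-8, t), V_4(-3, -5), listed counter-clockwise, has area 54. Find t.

3

The doubled signed area Σ (x_i y_{i+1} − x_{i+1} y_i) is linear in t.
With t=0 it equals 81; the coefficient of t is 9 (from the two edges through V_3).
So 9·t + 81 = 2·54 = 108 ⇒ t = 3.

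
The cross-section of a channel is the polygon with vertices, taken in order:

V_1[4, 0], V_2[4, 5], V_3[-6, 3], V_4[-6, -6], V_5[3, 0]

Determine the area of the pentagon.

Apply the surveyor's formula: 2A = Σ (x_i·y_{i+1} − x_{i+1}·y_i), indices taken mod 5.
Σ = (20) + (42) + (54) + (18) + (0) = 134
Area = |Σ|/2 = 67.

67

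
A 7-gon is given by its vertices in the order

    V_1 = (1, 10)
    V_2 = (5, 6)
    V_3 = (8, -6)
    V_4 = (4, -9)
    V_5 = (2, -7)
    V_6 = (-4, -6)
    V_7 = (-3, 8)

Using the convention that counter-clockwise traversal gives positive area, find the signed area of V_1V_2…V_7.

Apply the shoelace (surveyor's) formula: 2A = Σ (x_i·y_{i+1} − x_{i+1}·y_i), indices taken mod 7.
Σ = (-44) + (-78) + (-48) + (-10) + (-40) + (-50) + (-38) = -308
Signed area = Σ/2 = -154 (negative ⇒ clockwise traversal).

-154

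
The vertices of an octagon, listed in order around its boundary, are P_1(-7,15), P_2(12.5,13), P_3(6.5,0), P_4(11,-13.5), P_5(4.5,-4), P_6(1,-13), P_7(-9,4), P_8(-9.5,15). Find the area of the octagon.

Apply Gauss's area formula: 2A = Σ (x_i·y_{i+1} − x_{i+1}·y_i), indices taken mod 8.
P_1→P_2: (-7)(13) − (12.5)(15) = -278.5
P_2→P_3: (12.5)(0) − (6.5)(13) = -84.5
P_3→P_4: (6.5)(-13.5) − (11)(0) = -87.75
P_4→P_5: (11)(-4) − (4.5)(-13.5) = 16.75
P_5→P_6: (4.5)(-13) − (1)(-4) = -54.5
P_6→P_7: (1)(4) − (-9)(-13) = -113
P_7→P_8: (-9)(15) − (-9.5)(4) = -97
P_8→P_1: (-9.5)(15) − (-7)(15) = -37.5
Σ = -736
Area = |Σ|/2 = 368.

368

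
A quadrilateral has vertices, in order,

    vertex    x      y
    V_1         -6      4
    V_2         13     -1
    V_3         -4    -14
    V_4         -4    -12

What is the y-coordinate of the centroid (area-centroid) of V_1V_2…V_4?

Apply Gauss's area formula. First the cross-terms c_i = x_i·y_{i+1} − x_{i+1}·y_i:
  -46, -186, -8, -88  ⇒  2A = -328, A = -164.
Then Σ (y_i + y_{i+1})·c_i = 3564, so ȳ = 3564 / (6·(-164)) = -297/82.

-297/82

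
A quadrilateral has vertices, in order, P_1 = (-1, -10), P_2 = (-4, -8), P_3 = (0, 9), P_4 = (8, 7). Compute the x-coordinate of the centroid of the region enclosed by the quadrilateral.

87/71

Apply the shoelace (surveyor's) formula. First the cross-terms c_i = x_i·y_{i+1} − x_{i+1}·y_i:
  -32, -36, -72, -73  ⇒  2A = -213, A = -106.5.
Then Σ (x_i + x_{i+1})·c_i = -783, so x̄ = -783 / (6·(-106.5)) = 87/71.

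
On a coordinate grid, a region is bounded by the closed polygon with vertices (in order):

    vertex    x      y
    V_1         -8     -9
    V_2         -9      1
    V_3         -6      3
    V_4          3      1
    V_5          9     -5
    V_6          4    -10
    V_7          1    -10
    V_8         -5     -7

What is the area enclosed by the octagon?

158.5

Σ = (-89) + (-21) + (-15) + (-24) + (-70) + (-30) + (-57) + (-11) = -317
Area = |Σ|/2 = 158.5.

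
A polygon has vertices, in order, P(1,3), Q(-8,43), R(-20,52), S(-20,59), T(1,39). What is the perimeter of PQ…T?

|PQ| = √((-9)² + (40)²) = √1681 = 41
|QR| = √((-12)² + (9)²) = √225 = 15
|RS| = √((0)² + (7)²) = √49 = 7
|ST| = √((21)² + (-20)²) = √841 = 29
|TP| = √((0)² + (-36)²) = √1296 = 36
Perimeter = 41 + 15 + 7 + 29 + 36 = 128.

128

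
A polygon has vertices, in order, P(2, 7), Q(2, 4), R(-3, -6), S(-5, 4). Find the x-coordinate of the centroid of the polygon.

-21/13

Apply Gauss's area formula. First the cross-terms c_i = x_i·y_{i+1} − x_{i+1}·y_i:
  -6, 0, -42, -43  ⇒  2A = -91, A = -45.5.
Then Σ (x_i + x_{i+1})·c_i = 441, so x̄ = 441 / (6·(-45.5)) = -21/13.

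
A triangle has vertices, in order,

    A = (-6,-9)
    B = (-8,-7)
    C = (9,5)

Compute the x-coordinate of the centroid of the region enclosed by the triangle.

-5/3

Apply the surveyor's formula. First the cross-terms c_i = x_i·y_{i+1} − x_{i+1}·y_i:
  -30, 23, -51  ⇒  2A = -58, A = -29.
Then Σ (x_i + x_{i+1})·c_i = 290, so x̄ = 290 / (6·(-29)) = -5/3.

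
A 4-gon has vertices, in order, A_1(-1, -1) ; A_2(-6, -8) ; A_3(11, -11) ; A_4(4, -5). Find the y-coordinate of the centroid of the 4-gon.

Apply the shoelace (surveyor's) formula. First the cross-terms c_i = x_i·y_{i+1} − x_{i+1}·y_i:
  2, 154, -11, -9  ⇒  2A = 136, A = 68.
Then Σ (y_i + y_{i+1})·c_i = -2714, so ȳ = -2714 / (6·68) = -1357/204.

-1357/204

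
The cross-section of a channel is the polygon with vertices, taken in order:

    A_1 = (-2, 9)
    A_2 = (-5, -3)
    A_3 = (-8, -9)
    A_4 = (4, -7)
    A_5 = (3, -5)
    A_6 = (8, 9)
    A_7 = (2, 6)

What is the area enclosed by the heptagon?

Cross-terms: 51, 21, 92, 1, 67, 30, 30  ⇒  Σ = 292
Area = |Σ|/2 = 146.

146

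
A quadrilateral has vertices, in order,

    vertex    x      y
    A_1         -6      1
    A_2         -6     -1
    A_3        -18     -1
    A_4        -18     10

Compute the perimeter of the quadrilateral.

40

|A_1A_2| = √((0)² + (-2)²) = √4 = 2
|A_2A_3| = √((-12)² + (0)²) = √144 = 12
|A_3A_4| = √((0)² + (11)²) = √121 = 11
|A_4A_1| = √((12)² + (-9)²) = √225 = 15
Perimeter = 2 + 12 + 11 + 15 = 40.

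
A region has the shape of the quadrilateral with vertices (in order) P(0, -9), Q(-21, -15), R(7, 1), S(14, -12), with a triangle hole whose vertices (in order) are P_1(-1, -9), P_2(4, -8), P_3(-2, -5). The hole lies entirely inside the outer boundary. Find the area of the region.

154

Outer boundary:
Σ = (-189) + (84) + (-98) + (-126) = -329
Area = |Σ|/2 = 164.5.
Hole:
Apply the shoelace (surveyor's) formula: 2A = Σ (x_i·y_{i+1} − x_{i+1}·y_i), indices taken mod 3.
Cross-terms: 44, -36, 13  ⇒  Σ = 21
Area = |Σ|/2 = 10.5.
Net area = 164.5 − 10.5 = 154.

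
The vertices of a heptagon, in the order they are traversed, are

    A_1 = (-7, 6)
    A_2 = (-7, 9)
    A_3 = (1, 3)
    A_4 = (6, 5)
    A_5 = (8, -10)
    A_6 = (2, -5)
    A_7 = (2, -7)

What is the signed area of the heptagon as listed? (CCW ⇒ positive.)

-112.5

A_1→A_2: (-7)(9) − (-7)(6) = -21
A_2→A_3: (-7)(3) − (1)(9) = -30
A_3→A_4: (1)(5) − (6)(3) = -13
A_4→A_5: (6)(-10) − (8)(5) = -100
A_5→A_6: (8)(-5) − (2)(-10) = -20
A_6→A_7: (2)(-7) − (2)(-5) = -4
A_7→A_1: (2)(6) − (-7)(-7) = -37
Σ = -225
Signed area = Σ/2 = -112.5 (negative ⇒ clockwise traversal).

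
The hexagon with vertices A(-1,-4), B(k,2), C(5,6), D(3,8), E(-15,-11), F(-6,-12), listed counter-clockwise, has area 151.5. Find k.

The doubled signed area Σ (x_i y_{i+1} − x_{i+1} y_i) is linear in k.
With k=0 it equals 223; the coefficient of k is 10 (from the two edges through B).
So 10·k + 223 = 2·151.5 = 303 ⇒ k = 8.

8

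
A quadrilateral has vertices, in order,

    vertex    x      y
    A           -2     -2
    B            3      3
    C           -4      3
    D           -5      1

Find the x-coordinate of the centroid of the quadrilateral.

Apply the shoelace formula. First the cross-terms c_i = x_i·y_{i+1} − x_{i+1}·y_i:
  0, 21, 11, 12  ⇒  2A = 44, A = 22.
Then Σ (x_i + x_{i+1})·c_i = -204, so x̄ = -204 / (6·22) = -17/11.

-17/11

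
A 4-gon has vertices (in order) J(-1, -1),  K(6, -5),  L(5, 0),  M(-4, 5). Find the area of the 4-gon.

Σ = (11) + (25) + (25) + (9) = 70
Area = |Σ|/2 = 35.

35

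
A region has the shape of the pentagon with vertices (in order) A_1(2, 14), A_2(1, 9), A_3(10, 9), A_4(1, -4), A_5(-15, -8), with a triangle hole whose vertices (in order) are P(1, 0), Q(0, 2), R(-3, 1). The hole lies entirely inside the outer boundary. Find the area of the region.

Outer boundary:
Cross-terms: 4, -81, -49, -68, -194  ⇒  Σ = -388
Area = |Σ|/2 = 194.
Hole:
Apply the shoelace (surveyor's) formula: 2A = Σ (x_i·y_{i+1} − x_{i+1}·y_i), indices taken mod 3.
Σ = (2) + (6) + (-1) = 7
Area = |Σ|/2 = 3.5.
Net area = 194 − 3.5 = 190.5.

190.5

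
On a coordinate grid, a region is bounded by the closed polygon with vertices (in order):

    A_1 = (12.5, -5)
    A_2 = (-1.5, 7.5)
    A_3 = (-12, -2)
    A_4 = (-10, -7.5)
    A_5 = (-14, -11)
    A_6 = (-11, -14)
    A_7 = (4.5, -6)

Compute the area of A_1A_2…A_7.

Apply the shoelace (surveyor's) formula: 2A = Σ (x_i·y_{i+1} − x_{i+1}·y_i), indices taken mod 7.
Σ = (86.25) + (93) + (70) + (5) + (75) + (129) + (52.5) = 510.75
Area = |Σ|/2 = 255.375.

255.375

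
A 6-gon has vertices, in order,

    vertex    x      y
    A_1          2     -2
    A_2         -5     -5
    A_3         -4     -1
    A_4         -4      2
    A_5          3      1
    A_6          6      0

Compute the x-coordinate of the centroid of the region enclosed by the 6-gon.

Apply Gauss's area formula. First the cross-terms c_i = x_i·y_{i+1} − x_{i+1}·y_i:
  -20, -15, -12, -10, -6, -12  ⇒  2A = -75, A = -37.5.
Then Σ (x_i + x_{i+1})·c_i = 151, so x̄ = 151 / (6·(-37.5)) = -151/225.

-151/225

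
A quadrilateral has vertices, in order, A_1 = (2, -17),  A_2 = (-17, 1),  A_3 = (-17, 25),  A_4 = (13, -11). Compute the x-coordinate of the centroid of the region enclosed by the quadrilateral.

-656/129

Apply Gauss's area formula. First the cross-terms c_i = x_i·y_{i+1} − x_{i+1}·y_i:
  -287, -408, -138, -199  ⇒  2A = -1032, A = -516.
Then Σ (x_i + x_{i+1})·c_i = 15744, so x̄ = 15744 / (6·(-516)) = -656/129.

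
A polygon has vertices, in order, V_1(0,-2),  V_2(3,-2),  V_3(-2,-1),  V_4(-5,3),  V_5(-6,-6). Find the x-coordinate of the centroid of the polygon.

Apply Gauss's area formula. First the cross-terms c_i = x_i·y_{i+1} − x_{i+1}·y_i:
  6, -7, -11, 48, 12  ⇒  2A = 48, A = 24.
Then Σ (x_i + x_{i+1})·c_i = -512, so x̄ = -512 / (6·24) = -32/9.

-32/9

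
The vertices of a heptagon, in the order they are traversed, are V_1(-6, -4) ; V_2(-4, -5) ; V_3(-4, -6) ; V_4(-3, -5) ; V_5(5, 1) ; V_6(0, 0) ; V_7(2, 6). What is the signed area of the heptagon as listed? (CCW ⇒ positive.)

Apply Gauss's area formula: 2A = Σ (x_i·y_{i+1} − x_{i+1}·y_i), indices taken mod 7.
Σ = (14) + (4) + (2) + (22) + (0) + (0) + (28) = 70
Signed area = Σ/2 = 35 (positive ⇒ counter-clockwise traversal).

35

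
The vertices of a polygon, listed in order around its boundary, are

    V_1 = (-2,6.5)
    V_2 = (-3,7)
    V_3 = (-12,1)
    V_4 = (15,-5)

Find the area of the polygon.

109.5

Apply the shoelace formula: 2A = Σ (x_i·y_{i+1} − x_{i+1}·y_i), indices taken mod 4.
Σ = (5.5) + (81) + (45) + (87.5) = 219
Area = |Σ|/2 = 109.5.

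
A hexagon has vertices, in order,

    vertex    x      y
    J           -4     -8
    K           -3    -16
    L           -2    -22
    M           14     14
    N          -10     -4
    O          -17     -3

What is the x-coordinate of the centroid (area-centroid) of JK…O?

Apply Gauss's area formula. First the cross-terms c_i = x_i·y_{i+1} − x_{i+1}·y_i:
  40, 34, 280, 84, -38, 124  ⇒  2A = 524, A = 262.
Then Σ (x_i + x_{i+1})·c_i = 1668, so x̄ = 1668 / (6·262) = 139/131.

139/131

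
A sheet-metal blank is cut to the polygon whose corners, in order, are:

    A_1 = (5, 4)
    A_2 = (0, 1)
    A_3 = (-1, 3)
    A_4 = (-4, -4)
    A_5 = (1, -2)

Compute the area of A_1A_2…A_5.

24

Apply the shoelace formula: 2A = Σ (x_i·y_{i+1} − x_{i+1}·y_i), indices taken mod 5.
Σ = (5) + (1) + (16) + (12) + (14) = 48
Area = |Σ|/2 = 24.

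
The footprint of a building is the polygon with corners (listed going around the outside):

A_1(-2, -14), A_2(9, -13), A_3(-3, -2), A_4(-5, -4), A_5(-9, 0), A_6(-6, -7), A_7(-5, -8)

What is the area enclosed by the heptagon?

Apply the shoelace (surveyor's) formula: 2A = Σ (x_i·y_{i+1} − x_{i+1}·y_i), indices taken mod 7.
Σ = (152) + (-57) + (2) + (-36) + (63) + (13) + (54) = 191
Area = |Σ|/2 = 95.5.

95.5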